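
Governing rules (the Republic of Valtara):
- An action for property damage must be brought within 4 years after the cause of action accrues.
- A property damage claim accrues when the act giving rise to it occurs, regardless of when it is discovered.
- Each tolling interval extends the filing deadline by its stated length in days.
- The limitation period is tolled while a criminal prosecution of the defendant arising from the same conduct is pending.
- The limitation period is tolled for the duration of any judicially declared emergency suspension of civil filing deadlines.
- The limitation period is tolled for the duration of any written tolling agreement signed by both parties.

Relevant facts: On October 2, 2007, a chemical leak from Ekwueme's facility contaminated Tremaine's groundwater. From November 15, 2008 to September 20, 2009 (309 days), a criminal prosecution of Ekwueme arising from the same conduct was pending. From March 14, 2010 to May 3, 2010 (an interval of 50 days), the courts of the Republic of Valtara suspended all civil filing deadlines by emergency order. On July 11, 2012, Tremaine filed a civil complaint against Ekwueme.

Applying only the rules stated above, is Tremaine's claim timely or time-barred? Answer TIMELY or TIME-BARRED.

The cause of action accrued on October 2, 2007, the date of the act.
The untolled deadline — 4 years after October 2, 2007 — is October 2, 2011.
Because the pending criminal prosecution ran from November 15, 2008 to September 20, 2009, the deadline is extended by 309 days to August 6, 2012.
The period was tolled for 50 days by the emergency suspension of filing deadlines (March 14, 2010 to May 3, 2010), pushing the deadline to September 25, 2012.
The July 11, 2012 filing precedes the September 25, 2012 deadline; the claim is timely.

TIMELY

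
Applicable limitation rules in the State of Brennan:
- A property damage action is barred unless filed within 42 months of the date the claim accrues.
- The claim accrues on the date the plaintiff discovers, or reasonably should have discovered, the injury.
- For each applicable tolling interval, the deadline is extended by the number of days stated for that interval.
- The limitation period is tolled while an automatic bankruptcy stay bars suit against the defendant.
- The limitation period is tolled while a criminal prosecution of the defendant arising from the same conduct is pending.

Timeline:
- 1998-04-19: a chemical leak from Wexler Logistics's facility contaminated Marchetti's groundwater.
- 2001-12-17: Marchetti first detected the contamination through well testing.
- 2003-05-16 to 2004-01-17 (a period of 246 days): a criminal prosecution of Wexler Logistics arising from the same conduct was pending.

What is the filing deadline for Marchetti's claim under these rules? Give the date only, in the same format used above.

The claim did not accrue until Marchetti discovered the injury on 2001-12-17; the 1998-04-19 act date does not start the clock under the stated rule.
42 months from 2001-12-17 is 2005-06-17.
Because the pending criminal prosecution ran from 2003-05-16 to 2004-01-17, the deadline is extended by 246 days to 2006-02-18.

2006-02-18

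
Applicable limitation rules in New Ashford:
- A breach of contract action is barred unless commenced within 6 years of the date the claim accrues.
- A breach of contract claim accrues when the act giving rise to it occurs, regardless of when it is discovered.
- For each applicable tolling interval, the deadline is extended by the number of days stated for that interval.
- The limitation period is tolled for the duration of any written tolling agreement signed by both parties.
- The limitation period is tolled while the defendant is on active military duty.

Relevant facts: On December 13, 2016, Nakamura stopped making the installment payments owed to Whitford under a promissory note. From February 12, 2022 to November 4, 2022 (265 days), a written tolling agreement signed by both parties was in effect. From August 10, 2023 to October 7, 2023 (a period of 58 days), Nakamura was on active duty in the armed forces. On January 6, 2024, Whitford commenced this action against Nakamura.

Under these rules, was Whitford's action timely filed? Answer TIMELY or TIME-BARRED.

TIME-BARRED

The limitation period began to run on December 13, 2016.
The untolled deadline — 6 years after December 13, 2016 — is December 13, 2022.
The period was tolled for 265 days by the written tolling agreement (February 12, 2022 to November 4, 2022), pushing the deadline to September 4, 2023.
The defendant's active military service from August 10, 2023 to October 7, 2023 tolled the period for 58 days, extending the deadline to November 1, 2023.
Filing on January 6, 2024 missed the November 1, 2023 deadline — the action is time-barred.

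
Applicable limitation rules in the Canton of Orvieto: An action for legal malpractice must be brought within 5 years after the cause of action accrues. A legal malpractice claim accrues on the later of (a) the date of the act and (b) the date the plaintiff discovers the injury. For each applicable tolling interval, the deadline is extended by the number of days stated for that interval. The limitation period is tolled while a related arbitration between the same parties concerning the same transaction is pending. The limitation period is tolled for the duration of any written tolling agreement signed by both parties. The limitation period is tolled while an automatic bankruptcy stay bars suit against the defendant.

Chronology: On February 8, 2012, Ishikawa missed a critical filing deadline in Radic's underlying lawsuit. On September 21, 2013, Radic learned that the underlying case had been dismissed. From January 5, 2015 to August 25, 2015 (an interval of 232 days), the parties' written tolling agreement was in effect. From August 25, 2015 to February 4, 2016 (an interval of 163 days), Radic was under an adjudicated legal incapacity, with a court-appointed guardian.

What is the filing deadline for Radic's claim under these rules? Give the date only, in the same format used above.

Because discovery on September 21, 2013 post-dates the February 8, 2012 act, accrual under the later-of rule falls on September 21, 2013.
Adding the 5 years base period to September 21, 2013 gives a deadline of September 21, 2018, before any tolling.
Because the written tolling agreement ran from January 5, 2015 to August 25, 2015, the deadline is extended by 232 days to May 11, 2019.
No stated provision tolls the period for the plaintiff's incapacity, so the interval from August 25, 2015 to February 4, 2016 has no effect on the deadline.

May 11, 2019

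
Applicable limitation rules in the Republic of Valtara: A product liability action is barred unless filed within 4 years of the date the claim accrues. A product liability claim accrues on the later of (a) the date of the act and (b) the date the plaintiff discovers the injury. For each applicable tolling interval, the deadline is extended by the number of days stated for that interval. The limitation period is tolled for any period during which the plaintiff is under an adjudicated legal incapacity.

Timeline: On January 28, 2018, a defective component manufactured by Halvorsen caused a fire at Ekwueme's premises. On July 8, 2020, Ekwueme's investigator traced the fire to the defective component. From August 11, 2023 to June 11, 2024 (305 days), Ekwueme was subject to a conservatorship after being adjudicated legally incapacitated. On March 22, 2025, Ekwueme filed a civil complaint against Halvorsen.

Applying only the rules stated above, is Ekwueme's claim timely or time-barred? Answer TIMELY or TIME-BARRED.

TIMELY

Because discovery on July 8, 2020 post-dates the January 28, 2018 act, accrual under the later-of rule falls on July 8, 2020.
The untolled deadline — 4 years after July 8, 2020 — is July 8, 2024.
Because the plaintiff's legal incapacity ran from August 11, 2023 to June 11, 2024, the deadline is extended by 305 days to May 9, 2025.
Filing on March 22, 2025 beat the May 9, 2025 deadline — the action is timely.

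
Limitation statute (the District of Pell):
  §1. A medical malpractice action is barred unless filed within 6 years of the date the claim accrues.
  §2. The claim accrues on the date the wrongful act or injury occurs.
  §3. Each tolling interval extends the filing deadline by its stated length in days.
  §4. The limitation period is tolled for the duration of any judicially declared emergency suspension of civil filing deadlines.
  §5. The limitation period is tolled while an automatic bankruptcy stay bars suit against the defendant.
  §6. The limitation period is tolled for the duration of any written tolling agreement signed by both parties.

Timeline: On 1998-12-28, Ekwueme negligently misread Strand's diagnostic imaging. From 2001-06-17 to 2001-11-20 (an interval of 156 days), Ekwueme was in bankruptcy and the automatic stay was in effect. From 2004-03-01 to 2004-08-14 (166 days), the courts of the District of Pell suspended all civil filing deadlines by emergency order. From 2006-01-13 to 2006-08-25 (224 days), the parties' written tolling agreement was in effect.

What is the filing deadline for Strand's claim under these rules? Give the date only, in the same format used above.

2005-11-15

The limitation period began to run on 1998-12-28.
6 years from 1998-12-28 is 2004-12-28.
Because the automatic bankruptcy stay ran from 2001-06-17 to 2001-11-20, the deadline is extended by 156 days to 2005-06-02.
The period was tolled for 166 days by the emergency suspension of filing deadlines (2004-03-01 to 2004-08-14), pushing the deadline to 2005-11-15.
The written tolling agreement from 2006-01-13 to 2006-08-25 began after the period had already run on 2005-11-15, so it has no tolling effect.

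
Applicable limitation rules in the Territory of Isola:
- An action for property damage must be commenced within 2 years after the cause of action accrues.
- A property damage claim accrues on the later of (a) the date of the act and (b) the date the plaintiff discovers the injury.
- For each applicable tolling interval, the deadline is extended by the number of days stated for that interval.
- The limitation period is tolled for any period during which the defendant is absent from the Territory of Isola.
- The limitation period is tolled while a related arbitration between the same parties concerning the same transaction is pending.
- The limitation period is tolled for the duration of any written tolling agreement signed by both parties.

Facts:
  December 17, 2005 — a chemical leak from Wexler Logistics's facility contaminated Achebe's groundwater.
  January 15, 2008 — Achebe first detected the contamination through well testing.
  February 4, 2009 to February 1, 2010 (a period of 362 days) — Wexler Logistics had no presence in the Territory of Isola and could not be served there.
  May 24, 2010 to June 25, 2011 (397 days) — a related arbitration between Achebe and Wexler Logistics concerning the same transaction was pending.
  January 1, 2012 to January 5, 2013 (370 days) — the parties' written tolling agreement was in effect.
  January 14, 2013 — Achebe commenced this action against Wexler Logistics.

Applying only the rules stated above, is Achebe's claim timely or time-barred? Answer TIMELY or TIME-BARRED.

Taking the later of the act (December 17, 2005) and discovery (January 15, 2008), the claim accrued on January 15, 2008.
Adding the 2 years base period to January 15, 2008 gives a deadline of January 15, 2010, before any tolling.
Because the defendant's absence from the jurisdiction ran from February 4, 2009 to February 1, 2010, the deadline is extended by 362 days to January 12, 2011.
The period was tolled for 397 days by the pending related arbitration (May 24, 2010 to June 25, 2011), pushing the deadline to February 13, 2012.
Because the written tolling agreement ran from January 1, 2012 to January 5, 2013, the deadline is extended by 370 days to February 17, 2013.
Achebe filed on January 14, 2013, before the February 17, 2013 deadline, so the action is timely.

TIMELY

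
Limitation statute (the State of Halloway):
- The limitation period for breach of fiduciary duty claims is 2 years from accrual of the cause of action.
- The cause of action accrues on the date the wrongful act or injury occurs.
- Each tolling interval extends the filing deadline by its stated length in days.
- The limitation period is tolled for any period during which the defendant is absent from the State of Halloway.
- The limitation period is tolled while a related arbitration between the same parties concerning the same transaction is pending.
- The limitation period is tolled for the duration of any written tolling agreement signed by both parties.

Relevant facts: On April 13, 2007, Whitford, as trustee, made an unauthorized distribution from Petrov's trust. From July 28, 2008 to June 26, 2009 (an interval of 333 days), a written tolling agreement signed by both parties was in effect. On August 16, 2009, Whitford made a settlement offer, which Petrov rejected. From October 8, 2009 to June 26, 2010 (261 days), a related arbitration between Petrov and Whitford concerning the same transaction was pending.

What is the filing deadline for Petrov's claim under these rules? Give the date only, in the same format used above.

The cause of action accrued on April 13, 2007, the date of the act.
The untolled deadline — 2 years after April 13, 2007 — is April 13, 2009.
Because the written tolling agreement ran from July 28, 2008 to June 26, 2009, the deadline is extended by 333 days to March 12, 2010.
Because the pending related arbitration ran from October 8, 2009 to June 26, 2010, the deadline is extended by 261 days to November 28, 2010.
The other events in the timeline have no effect on the limitation period under the stated rules.

November 28, 2010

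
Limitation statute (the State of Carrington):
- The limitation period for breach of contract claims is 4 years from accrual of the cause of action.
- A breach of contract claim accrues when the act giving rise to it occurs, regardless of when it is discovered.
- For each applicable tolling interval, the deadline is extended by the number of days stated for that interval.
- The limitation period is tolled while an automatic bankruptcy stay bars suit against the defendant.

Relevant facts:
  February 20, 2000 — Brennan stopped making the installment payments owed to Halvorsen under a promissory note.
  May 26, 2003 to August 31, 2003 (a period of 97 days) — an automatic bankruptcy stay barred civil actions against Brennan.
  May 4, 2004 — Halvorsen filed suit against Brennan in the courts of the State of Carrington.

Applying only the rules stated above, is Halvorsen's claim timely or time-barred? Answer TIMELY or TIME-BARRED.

TIMELY

The cause of action accrued on February 20, 2000, the date of the act.
The untolled deadline — 4 years after February 20, 2000 — is February 20, 2004.
Because the automatic bankruptcy stay ran from May 26, 2003 to August 31, 2003, the deadline is extended by 97 days to May 27, 2004.
Halvorsen filed on May 4, 2004, before the May 27, 2004 deadline, so the action is timely.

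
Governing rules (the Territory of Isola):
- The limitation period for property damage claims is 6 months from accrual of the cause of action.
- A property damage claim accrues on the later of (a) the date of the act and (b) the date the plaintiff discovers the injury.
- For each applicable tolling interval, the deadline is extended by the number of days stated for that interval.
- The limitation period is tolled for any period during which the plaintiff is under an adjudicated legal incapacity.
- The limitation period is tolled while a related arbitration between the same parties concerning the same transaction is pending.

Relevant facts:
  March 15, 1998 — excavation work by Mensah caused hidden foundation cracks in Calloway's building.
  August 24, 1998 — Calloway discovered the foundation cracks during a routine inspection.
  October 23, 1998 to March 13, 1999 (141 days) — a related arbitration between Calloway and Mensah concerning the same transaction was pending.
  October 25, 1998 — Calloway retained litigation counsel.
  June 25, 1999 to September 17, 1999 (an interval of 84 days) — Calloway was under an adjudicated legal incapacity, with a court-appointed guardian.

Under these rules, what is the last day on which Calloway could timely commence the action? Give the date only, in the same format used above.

October 7, 1999

Taking the later of the act (March 15, 1998) and discovery (August 24, 1998), the claim accrued on August 24, 1998.
Adding the 6 months base period to August 24, 1998 gives a deadline of February 24, 1999, before any tolling.
The period was tolled for 141 days by the pending related arbitration (October 23, 1998 to March 13, 1999), pushing the deadline to July 15, 1999.
The period was tolled for 84 days by the plaintiff's legal incapacity (June 25, 1999 to September 17, 1999), pushing the deadline to October 7, 1999.
None of the other events listed affects the running of the period under the stated rules.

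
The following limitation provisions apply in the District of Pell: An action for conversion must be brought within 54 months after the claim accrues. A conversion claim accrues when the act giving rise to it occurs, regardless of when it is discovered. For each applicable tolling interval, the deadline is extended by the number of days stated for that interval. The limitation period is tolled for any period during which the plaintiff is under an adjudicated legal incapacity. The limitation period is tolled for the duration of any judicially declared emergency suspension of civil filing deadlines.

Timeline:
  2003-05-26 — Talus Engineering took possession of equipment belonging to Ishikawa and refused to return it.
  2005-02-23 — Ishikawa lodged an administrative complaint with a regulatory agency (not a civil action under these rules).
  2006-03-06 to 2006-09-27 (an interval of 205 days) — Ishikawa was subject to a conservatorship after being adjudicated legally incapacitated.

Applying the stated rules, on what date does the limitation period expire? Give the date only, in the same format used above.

2008-06-18

The limitation period began to run on 2003-05-26.
54 months from 2003-05-26 is 2007-11-26.
The period was tolled for 205 days by the plaintiff's legal incapacity (2006-03-06 to 2006-09-27), pushing the deadline to 2008-06-18.
The other events in the timeline have no effect on the limitation period under the stated rules.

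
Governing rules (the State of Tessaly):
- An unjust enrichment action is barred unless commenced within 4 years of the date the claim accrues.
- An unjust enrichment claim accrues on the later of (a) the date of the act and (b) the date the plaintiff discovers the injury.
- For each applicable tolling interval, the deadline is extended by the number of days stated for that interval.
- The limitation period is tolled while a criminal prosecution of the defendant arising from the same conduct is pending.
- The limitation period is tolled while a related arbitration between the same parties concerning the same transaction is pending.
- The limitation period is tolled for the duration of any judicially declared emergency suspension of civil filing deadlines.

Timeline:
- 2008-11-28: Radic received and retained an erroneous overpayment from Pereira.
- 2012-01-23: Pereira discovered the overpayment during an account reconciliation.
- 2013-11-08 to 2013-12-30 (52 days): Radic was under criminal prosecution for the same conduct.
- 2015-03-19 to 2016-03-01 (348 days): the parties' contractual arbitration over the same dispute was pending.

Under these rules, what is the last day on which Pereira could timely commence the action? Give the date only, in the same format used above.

2017-02-26

The claim accrued on 2012-01-23 — the later of the 2008-11-28 act and the 2012-01-23 discovery.
The untolled deadline — 4 years after 2012-01-23 — is 2016-01-23.
The period was tolled for 52 days by the pending criminal prosecution (2013-11-08 to 2013-12-30), pushing the deadline to 2016-03-15.
The pending related arbitration from 2015-03-19 to 2016-03-01 tolled the period for 348 days, extending the deadline to 2017-02-26.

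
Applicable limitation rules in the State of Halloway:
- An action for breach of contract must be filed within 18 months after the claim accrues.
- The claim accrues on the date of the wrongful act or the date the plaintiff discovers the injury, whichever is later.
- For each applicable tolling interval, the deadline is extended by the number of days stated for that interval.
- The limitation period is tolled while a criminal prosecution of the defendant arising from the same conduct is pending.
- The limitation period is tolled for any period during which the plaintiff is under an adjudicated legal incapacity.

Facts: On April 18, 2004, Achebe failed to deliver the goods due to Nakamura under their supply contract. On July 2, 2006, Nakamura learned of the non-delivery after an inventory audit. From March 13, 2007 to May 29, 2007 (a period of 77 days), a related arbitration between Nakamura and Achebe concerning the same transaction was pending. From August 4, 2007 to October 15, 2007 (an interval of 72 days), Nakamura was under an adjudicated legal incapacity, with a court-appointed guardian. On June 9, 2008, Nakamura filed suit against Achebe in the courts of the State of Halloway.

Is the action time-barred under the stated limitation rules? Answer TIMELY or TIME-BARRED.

TIME-BARRED

The claim accrued on July 2, 2006 — the later of the April 18, 2004 act and the July 2, 2006 discovery.
18 months from July 2, 2006 is January 2, 2008.
The plaintiff's legal incapacity from August 4, 2007 to October 15, 2007 tolled the period for 72 days, extending the deadline to March 14, 2008.
Although a pending arbitration ran from March 13, 2007 to May 29, 2007, the stated rules do not make that a tolling event, so it is disregarded.
Nakamura filed on June 9, 2008, after the March 14, 2008 deadline, so the action is time-barred.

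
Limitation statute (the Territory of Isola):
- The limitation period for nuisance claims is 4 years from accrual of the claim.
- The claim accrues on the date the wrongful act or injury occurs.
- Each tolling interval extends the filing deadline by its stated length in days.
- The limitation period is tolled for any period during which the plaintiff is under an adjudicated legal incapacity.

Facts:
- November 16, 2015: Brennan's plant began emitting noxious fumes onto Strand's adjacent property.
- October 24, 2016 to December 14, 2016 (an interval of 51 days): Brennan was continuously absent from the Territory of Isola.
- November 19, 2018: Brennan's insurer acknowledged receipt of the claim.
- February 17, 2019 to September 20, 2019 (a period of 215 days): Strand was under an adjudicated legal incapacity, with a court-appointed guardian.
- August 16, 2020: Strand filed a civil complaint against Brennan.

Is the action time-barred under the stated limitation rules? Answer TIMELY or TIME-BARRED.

The limitation period began to run on November 16, 2015.
4 years from November 16, 2015 is November 16, 2019.
The plaintiff's legal incapacity from February 17, 2019 to September 20, 2019 tolled the period for 215 days, extending the deadline to June 18, 2020.
The defendant's absence from the jurisdiction from October 24, 2016 to December 14, 2016 does not toll the period, because no stated rule makes the defendant's absence a tolling event.
The other events in the timeline have no effect on the limitation period under the stated rules.
Strand filed on August 16, 2020, after the June 18, 2020 deadline, so the action is time-barred.

TIME-BARRED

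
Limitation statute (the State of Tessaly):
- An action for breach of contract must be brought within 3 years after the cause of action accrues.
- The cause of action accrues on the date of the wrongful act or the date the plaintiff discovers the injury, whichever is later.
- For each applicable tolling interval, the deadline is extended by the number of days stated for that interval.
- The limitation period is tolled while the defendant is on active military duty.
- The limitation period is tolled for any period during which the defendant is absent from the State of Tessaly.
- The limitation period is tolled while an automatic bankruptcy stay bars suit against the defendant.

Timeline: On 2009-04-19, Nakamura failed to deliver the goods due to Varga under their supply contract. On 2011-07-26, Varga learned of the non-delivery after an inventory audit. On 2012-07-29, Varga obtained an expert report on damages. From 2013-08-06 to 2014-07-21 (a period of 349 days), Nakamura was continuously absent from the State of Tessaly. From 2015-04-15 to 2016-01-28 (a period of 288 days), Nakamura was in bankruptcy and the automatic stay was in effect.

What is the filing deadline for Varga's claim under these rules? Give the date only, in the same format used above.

The claim accrued on 2011-07-26 — the later of the 2009-04-19 act and the 2011-07-26 discovery.
3 years from 2011-07-26 is 2014-07-26.
The defendant's absence from the jurisdiction from 2013-08-06 to 2014-07-21 tolled the period for 349 days, extending the deadline to 2015-07-10.
The period was tolled for 288 days by the automatic bankruptcy stay (2015-04-15 to 2016-01-28), pushing the deadline to 2016-04-23.
The other events in the timeline have no effect on the limitation period under the stated rules.

2016-04-23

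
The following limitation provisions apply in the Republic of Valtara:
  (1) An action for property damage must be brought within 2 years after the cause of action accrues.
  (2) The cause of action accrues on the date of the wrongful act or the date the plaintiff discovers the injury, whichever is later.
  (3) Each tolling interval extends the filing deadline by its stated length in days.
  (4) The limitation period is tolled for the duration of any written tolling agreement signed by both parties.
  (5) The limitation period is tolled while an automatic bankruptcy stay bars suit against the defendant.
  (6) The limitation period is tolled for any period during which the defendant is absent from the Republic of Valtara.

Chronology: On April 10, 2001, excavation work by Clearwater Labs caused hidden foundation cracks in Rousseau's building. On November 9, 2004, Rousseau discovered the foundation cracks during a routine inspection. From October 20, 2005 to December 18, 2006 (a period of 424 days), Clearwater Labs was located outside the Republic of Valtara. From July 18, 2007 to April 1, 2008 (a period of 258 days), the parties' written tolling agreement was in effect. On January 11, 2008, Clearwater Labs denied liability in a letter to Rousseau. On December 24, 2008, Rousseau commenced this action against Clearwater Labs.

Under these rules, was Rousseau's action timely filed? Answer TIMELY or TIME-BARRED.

Because discovery on November 9, 2004 post-dates the April 10, 2001 act, accrual under the later-of rule falls on November 9, 2004.
Adding the 2 years base period to November 9, 2004 gives a deadline of November 9, 2006, before any tolling.
Because the defendant's absence from the jurisdiction ran from October 20, 2005 to December 18, 2006, the deadline is extended by 424 days to January 7, 2008.
Because the written tolling agreement ran from July 18, 2007 to April 1, 2008, the deadline is extended by 258 days to September 21, 2008.
Nothing else in the chronology tolls or restarts the period.
Filing on December 24, 2008 missed the September 21, 2008 deadline — the action is time-barred.

TIME-BARRED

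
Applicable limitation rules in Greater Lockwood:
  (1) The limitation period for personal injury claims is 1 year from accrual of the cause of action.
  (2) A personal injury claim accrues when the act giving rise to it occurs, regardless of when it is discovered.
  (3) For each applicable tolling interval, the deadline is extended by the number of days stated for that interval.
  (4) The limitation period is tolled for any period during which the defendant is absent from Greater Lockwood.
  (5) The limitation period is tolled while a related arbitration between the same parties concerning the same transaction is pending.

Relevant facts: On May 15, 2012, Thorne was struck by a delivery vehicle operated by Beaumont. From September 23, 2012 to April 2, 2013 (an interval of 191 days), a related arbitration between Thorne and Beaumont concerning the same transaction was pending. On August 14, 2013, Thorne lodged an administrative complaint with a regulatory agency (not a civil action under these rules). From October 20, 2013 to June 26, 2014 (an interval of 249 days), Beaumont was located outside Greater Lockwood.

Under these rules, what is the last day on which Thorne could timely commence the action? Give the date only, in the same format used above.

July 29, 2014

The limitation period began to run on May 15, 2012.
The untolled deadline — 1 year after May 15, 2012 — is May 15, 2013.
The period was tolled for 191 days by the pending related arbitration (September 23, 2012 to April 2, 2013), pushing the deadline to November 22, 2013.
The period was tolled for 249 days by the defendant's absence from the jurisdiction (October 20, 2013 to June 26, 2014), pushing the deadline to July 29, 2014.
The other events in the timeline have no effect on the limitation period under the stated rules.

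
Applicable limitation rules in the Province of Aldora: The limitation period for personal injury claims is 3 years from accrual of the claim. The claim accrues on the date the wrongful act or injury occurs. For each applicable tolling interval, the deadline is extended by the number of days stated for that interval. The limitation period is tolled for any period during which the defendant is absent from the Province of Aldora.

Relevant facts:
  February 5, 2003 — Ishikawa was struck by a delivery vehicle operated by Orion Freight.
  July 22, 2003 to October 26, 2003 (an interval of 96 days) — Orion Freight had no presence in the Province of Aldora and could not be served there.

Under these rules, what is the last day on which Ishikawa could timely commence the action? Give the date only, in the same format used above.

May 12, 2006

The claim accrued on February 5, 2003, when the wrongful act occurred.
Adding the 3 years base period to February 5, 2003 gives a deadline of February 5, 2006, before any tolling.
The defendant's absence from the jurisdiction from July 22, 2003 to October 26, 2003 tolled the period for 96 days, extending the deadline to May 12, 2006.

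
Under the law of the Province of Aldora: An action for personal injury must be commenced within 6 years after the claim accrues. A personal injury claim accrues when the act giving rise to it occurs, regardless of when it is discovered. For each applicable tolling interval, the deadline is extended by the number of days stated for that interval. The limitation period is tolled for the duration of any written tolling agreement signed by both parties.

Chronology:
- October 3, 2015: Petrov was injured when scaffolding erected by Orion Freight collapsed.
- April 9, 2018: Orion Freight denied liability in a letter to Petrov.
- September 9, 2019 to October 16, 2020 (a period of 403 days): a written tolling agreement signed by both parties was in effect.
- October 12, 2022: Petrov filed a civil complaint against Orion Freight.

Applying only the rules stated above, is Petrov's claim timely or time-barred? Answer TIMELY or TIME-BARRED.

The claim accrued on October 3, 2015, when the wrongful act occurred.
The untolled deadline — 6 years after October 3, 2015 — is October 3, 2021.
The written tolling agreement from September 9, 2019 to October 16, 2020 tolled the period for 403 days, extending the deadline to November 10, 2022.
The other events in the timeline have no effect on the limitation period under the stated rules.
Filing on October 12, 2022 beat the November 10, 2022 deadline — the action is timely.

TIMELY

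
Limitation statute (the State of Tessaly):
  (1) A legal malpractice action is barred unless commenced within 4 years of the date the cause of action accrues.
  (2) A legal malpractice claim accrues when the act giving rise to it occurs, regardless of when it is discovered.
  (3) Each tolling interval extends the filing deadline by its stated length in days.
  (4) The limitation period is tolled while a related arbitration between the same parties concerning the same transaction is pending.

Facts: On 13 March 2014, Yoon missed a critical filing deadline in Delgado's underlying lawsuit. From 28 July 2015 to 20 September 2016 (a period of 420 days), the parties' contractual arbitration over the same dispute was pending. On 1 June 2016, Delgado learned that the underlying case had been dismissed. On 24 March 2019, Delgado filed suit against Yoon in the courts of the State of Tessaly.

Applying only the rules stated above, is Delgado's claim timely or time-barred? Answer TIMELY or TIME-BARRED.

TIMELY

Accrual is governed by the date of the act, so the period began to run on 13 March 2014; the later discovery on 1 June 2016 is irrelevant under the stated rule.
Adding the 4 years base period to 13 March 2014 gives a deadline of 13 March 2018, before any tolling.
Because the pending related arbitration ran from 28 July 2015 to 20 September 2016, the deadline is extended by 420 days to 7 May 2019.
The 24 March 2019 filing precedes the 7 May 2019 deadline; the claim is timely.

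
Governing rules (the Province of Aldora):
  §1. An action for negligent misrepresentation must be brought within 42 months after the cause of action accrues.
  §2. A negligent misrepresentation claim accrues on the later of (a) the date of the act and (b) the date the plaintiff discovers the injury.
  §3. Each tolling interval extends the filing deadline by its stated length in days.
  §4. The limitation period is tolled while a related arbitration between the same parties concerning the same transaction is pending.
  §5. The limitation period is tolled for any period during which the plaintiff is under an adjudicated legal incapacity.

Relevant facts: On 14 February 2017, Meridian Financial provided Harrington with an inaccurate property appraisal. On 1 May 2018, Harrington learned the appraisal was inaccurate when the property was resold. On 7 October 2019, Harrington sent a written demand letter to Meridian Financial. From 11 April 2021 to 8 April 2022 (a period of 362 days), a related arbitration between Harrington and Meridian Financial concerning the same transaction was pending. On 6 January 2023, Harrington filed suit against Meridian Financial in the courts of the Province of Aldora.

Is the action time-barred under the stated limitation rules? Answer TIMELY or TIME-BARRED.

TIME-BARRED

The claim accrued on 1 May 2018 — the later of the 14 February 2017 act and the 1 May 2018 discovery.
Adding the 42 months base period to 1 May 2018 gives a deadline of 1 November 2021, before any tolling.
The pending related arbitration from 11 April 2021 to 8 April 2022 tolled the period for 362 days, extending the deadline to 29 October 2022.
Nothing else in the chronology tolls or restarts the period.
Filing on 6 January 2023 missed the 29 October 2022 deadline — the action is time-barred.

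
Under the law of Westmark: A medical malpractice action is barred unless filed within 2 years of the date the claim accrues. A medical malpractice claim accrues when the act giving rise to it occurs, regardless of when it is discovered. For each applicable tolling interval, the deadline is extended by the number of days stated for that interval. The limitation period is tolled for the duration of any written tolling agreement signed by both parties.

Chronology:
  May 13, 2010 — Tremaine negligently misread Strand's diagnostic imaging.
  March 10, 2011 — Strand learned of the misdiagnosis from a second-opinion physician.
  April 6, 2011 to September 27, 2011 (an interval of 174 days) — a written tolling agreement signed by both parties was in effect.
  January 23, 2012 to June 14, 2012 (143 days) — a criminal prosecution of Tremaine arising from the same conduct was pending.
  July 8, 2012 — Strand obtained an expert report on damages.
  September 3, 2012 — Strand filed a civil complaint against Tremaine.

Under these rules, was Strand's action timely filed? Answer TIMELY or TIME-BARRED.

TIMELY

Because the rule ties accrual to occurrence, the claim accrued on May 13, 2010, not on the March 10, 2011 discovery date.
2 years from May 13, 2010 is May 13, 2012.
The written tolling agreement from April 6, 2011 to September 27, 2011 tolled the period for 174 days, extending the deadline to November 3, 2012.
The pending criminal prosecution from January 23, 2012 to June 14, 2012 does not toll the period, because no stated rule makes a criminal prosecution a tolling event.
None of the other events listed affects the running of the period under the stated rules.
The September 3, 2012 filing precedes the November 3, 2012 deadline; the claim is timely.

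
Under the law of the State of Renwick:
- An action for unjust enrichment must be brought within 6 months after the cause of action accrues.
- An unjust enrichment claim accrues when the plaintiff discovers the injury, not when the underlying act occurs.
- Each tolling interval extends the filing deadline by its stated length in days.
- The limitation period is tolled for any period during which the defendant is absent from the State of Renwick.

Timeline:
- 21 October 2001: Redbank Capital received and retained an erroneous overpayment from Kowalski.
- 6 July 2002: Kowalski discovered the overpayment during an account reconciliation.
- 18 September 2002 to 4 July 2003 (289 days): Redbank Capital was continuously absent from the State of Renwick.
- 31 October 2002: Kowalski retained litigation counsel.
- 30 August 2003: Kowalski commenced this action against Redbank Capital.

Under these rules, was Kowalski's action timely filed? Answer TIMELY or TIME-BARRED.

TIMELY

Under the discovery rule, the claim accrued on 6 July 2002, when Kowalski discovered the injury — not on the 21 October 2001 date of the underlying act.
6 months from 6 July 2002 is 6 January 2003.
The period was tolled for 289 days by the defendant's absence from the jurisdiction (18 September 2002 to 4 July 2003), pushing the deadline to 22 October 2003.
None of the other events listed affects the running of the period under the stated rules.
Kowalski filed on 30 August 2003, before the 22 October 2003 deadline, so the action is timely.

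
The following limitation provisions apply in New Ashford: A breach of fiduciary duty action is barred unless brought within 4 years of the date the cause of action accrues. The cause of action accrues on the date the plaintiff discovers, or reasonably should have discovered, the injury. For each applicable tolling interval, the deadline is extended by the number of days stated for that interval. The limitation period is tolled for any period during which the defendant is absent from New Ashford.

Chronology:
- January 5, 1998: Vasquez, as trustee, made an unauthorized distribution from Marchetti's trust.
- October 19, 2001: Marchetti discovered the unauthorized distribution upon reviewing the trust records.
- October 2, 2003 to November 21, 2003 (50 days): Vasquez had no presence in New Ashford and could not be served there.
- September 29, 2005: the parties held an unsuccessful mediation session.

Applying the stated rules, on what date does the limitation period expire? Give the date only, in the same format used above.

Accrual is tied to discovery, so the period began on October 19, 2001 rather than on January 5, 1998 when the act occurred.
The untolled deadline — 4 years after October 19, 2001 — is October 19, 2005.
Because the defendant's absence from the jurisdiction ran from October 2, 2003 to November 21, 2003, the deadline is extended by 50 days to December 8, 2005.
The other events in the timeline have no effect on the limitation period under the stated rules.

December 8, 2005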